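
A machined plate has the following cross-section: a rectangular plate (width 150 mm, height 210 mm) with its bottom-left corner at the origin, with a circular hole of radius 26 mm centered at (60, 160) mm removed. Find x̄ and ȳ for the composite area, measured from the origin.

plate: A = 150 × 210 = 31500.00, centroid at (75.00, 105.00).
hole: A = −π·26² = -2123.72, centroid at (60.00, 160.00).
ΣA = 29376.28 mm², ΣAx̄ = 2235077.00 mm³, ΣAȳ = 2967705.34 mm³.
x̄ = 2235077.00/29376.28 = 76.08 mm; ȳ = 2967705.34/29376.28 = 101.02 mm.

x̄ = 76.08 mm, ȳ = 101.02 mm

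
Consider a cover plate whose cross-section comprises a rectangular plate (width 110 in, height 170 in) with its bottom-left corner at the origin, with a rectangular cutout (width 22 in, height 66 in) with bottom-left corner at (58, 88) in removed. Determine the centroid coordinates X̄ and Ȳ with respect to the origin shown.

X̄ = 53.82 in, Ȳ = 81.97 in

plate: A = 110 × 170 = 18700.00, centroid at (55.00, 85.00).
hole: A = −(22 × 66) = -1452.00, centroid at (69.00, 121.00).
ΣA = 17248.00 in²
ΣAX̄ = (18700.00)(55.00) + (-1452.00)(69.00) = 928312.00 in³
ΣAȲ = (18700.00)(85.00) + (-1452.00)(121.00) = 1413808.00 in³
X̄ = 928312.00 / 17248.00 = 53.82 in
Ȳ = 1413808.00 / 17248.00 = 81.97 in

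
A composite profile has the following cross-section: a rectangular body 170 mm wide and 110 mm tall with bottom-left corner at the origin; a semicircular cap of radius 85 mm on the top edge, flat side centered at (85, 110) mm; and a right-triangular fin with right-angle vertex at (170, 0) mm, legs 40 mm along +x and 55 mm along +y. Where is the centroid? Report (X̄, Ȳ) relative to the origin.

X̄ = 88.47 mm, Ȳ = 86.89 mm

Part | A | x̄ᵢ | ȳᵢ | A·x̄ᵢ | A·ȳᵢ
rectangular body | 18700.00 | 85.00 | 55.00 | 1589500.00 | 1028500.00
semicircular top | 11349.00 | 85.00 | 146.08 | 964665.29 | 1657807.05
triangular fin | 1100.00 | 183.33 | 18.33 | 201666.67 | 20166.67
Σ | 31149.00 |  |  | 2755831.96 | 2706473.71
X̄ = 2755831.96 / 31149.00 = 88.47 mm
Ȳ = 2706473.71 / 31149.00 = 86.89 mm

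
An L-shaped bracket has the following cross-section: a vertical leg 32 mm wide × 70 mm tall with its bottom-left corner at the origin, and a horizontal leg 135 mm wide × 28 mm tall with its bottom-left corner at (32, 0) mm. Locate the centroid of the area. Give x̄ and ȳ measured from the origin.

x̄ = 68.43 mm, ȳ = 21.81 mm

Part | A | x̄ᵢ | ȳᵢ | A·x̄ᵢ | A·ȳᵢ
vertical leg | 2240.00 | 16.00 | 35.00 | 35840.00 | 78400.00
horizontal leg | 3780.00 | 99.50 | 14.00 | 376110.00 | 52920.00
Σ | 6020.00 |  |  | 411950.00 | 131320.00
x̄ = 411950.00 / 6020.00 = 68.43 mm
ȳ = 131320.00 / 6020.00 = 21.81 mm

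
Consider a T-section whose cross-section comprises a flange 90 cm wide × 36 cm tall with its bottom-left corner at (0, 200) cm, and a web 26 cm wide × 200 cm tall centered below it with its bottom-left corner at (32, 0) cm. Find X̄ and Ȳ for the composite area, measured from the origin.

Part | A | x̄ᵢ | ȳᵢ | A·x̄ᵢ | A·ȳᵢ
web | 5200.00 | 45.00 | 100.00 | 234000.00 | 520000.00
flange | 3240.00 | 45.00 | 218.00 | 145800.00 | 706320.00
Σ | 8440.00 |  |  | 379800.00 | 1226320.00
X̄ = 379800.00 / 8440.00 = 45.00 cm
Ȳ = 1226320.00 / 8440.00 = 145.30 cm

X̄ = 45.00 cm, Ȳ = 145.30 cm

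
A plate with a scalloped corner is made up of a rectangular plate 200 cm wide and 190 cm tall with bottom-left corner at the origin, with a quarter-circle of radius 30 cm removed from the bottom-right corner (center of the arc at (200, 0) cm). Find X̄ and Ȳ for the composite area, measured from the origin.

Part | A | x̄ᵢ | ȳᵢ | A·x̄ᵢ | A·ȳᵢ
plate | 38000.00 | 100.00 | 95.00 | 3800000.00 | 3610000.00
removed quarter-circle | -706.86 | 187.27 | 12.73 | -132371.67 | -9000.00
Σ | 37293.14 |  |  | 3667628.33 | 3601000.00
X̄ = 3667628.33 / 37293.14 = 98.35 cm
Ȳ = 3601000.00 / 37293.14 = 96.56 cm

X̄ = 98.35 cm, Ȳ = 96.56 cm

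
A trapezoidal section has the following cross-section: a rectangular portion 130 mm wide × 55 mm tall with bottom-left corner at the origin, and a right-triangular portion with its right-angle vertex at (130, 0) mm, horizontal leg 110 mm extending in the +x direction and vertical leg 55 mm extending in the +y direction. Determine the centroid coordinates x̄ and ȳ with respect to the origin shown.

rectangular portion: A = 130 × 55 = 7150.00, centroid at (65.00, 27.50).
triangular portion: A = ½·110·55 = 3025.00, centroid at (166.67, 18.33).
ΣA = 10175.00 mm²
ΣAx̄ = (7150.00)(65.00) + (3025.00)(166.67) = 968916.67 mm³
ΣAȳ = (7150.00)(27.50) + (3025.00)(18.33) = 252083.33 mm³
x̄ = 968916.67 / 10175.00 = 95.23 mm
ȳ = 252083.33 / 10175.00 = 24.77 mm

x̄ = 95.23 mm, ȳ = 24.77 mm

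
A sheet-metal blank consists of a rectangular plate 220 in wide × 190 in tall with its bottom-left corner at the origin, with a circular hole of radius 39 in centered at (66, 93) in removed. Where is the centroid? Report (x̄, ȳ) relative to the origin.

plate: A = 220 × 190 = 41800.00, centroid at (110.00, 95.00).
hole: A = −π·39² = -4778.36, centroid at (66.00, 93.00).
ΣA = 37021.64 in²
ΣAx̄ = (41800.00)(110.00) + (-4778.36)(66.00) = 4282628.08 in³
ΣAȳ = (41800.00)(95.00) + (-4778.36)(93.00) = 3526612.29 in³
x̄ = 4282628.08 / 37021.64 = 115.68 in
ȳ = 3526612.29 / 37021.64 = 95.26 in

x̄ = 115.68 in, ȳ = 95.26 in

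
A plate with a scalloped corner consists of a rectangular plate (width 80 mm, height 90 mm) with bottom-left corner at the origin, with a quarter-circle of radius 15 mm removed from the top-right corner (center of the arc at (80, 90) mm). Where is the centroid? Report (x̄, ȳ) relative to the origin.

x̄ = 39.15 mm, ȳ = 44.03 mm

plate: A = 80 × 90 = 7200.00, centroid at (40.00, 45.00).
removed quarter-circle: A = −¼π·15² = -176.71, centroid at (73.63, 83.63).
ΣA = 7023.29 mm²
ΣAx̄ = (7200.00)(40.00) + (-176.71)(73.63) = 274987.83 mm³
ΣAȳ = (7200.00)(45.00) + (-176.71)(83.63) = 309220.69 mm³
x̄ = 274987.83 / 7023.29 = 39.15 mm
ȳ = 309220.69 / 7023.29 = 44.03 mm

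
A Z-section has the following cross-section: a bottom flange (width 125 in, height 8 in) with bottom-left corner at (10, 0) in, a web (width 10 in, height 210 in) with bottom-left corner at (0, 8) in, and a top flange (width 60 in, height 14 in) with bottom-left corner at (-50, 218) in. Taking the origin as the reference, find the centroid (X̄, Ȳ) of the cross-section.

X̄ = 16.80 in, Ȳ = 109.21 in

bottom flange: A = 125 × 8 = 1000.00, centroid at (72.50, 4.00).
web: A = 10 × 210 = 2100.00, centroid at (5.00, 113.00).
top flange: A = 60 × 14 = 840.00, centroid at (-20.00, 225.00).
ΣA = 3940.00 in²
ΣAX̄ = (1000.00)(72.50) + (2100.00)(5.00) + (840.00)(-20.00) = 66200.00 in³
ΣAȲ = (1000.00)(4.00) + (2100.00)(113.00) + (840.00)(225.00) = 430300.00 in³
X̄ = 66200.00 / 3940.00 = 16.80 in
Ȳ = 430300.00 / 3940.00 = 109.21 in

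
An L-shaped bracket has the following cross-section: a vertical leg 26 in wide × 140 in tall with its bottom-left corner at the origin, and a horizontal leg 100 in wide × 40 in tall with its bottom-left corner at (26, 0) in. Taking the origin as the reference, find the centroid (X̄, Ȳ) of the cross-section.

vertical leg: A = 26 × 140 = 3640.00, centroid at (13.00, 70.00).
horizontal leg: A = 100 × 40 = 4000.00, centroid at (76.00, 20.00).
ΣA = 7640.00 in²
ΣAX̄ = (3640.00)(13.00) + (4000.00)(76.00) = 351320.00 in³
ΣAȲ = (3640.00)(70.00) + (4000.00)(20.00) = 334800.00 in³
X̄ = 351320.00 / 7640.00 = 45.98 in
Ȳ = 334800.00 / 7640.00 = 43.82 in

X̄ = 45.98 in, Ȳ = 43.82 in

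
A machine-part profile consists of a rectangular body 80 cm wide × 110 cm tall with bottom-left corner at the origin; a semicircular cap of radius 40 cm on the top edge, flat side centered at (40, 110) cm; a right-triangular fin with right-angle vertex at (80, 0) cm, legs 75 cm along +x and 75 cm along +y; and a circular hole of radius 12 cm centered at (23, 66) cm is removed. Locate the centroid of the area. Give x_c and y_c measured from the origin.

rectangular body: A = 80 × 110 = 8800.00, centroid at (40.00, 55.00).
semicircular top: A = ½π·40² = 2513.27, centroid at (40.00, 126.98).
triangular fin: A = ½·75·75 = 2812.50, centroid at (105.00, 25.00).
hole: A = −π·12² = -452.39, centroid at (23.00, 66.00).
ΣA = 13673.38 cm², ΣAx_c = 737438.51 cm³, ΣAy_c = 843581.62 cm³.
x_c = 737438.51/13673.38 = 53.93 cm; y_c = 843581.62/13673.38 = 61.70 cm.

x_c = 53.93 cm, y_c = 61.70 cm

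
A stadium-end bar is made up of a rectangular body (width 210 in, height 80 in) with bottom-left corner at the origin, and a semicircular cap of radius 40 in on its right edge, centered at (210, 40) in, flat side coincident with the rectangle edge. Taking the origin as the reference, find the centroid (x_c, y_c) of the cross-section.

x_c = 120.87 in, y_c = 40.00 in

Part | A | x̄ᵢ | ȳᵢ | A·x̄ᵢ | A·ȳᵢ
rectangular body | 16800.00 | 105.00 | 40.00 | 1764000.00 | 672000.00
semicircular end | 2513.27 | 226.98 | 40.00 | 570454.23 | 100530.96
Σ | 19313.27 |  |  | 2334454.23 | 772530.96
x_c = 2334454.23 / 19313.27 = 120.87 in
y_c = 772530.96 / 19313.27 = 40.00 in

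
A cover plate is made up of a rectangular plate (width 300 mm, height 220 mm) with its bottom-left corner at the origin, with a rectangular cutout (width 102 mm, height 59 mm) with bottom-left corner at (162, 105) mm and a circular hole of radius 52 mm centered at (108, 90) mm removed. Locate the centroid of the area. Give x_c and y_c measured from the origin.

x_c = 149.57 mm, y_c = 110.44 mm

Part | A | x̄ᵢ | ȳᵢ | A·x̄ᵢ | A·ȳᵢ
plate | 66000.00 | 150.00 | 110.00 | 9900000.00 | 7260000.00
hole 1 | -6018.00 | 213.00 | 134.50 | -1281834.00 | -809421.00
hole 2 | -8494.87 | 108.00 | 90.00 | -917445.59 | -764537.99
Σ | 51487.13 |  |  | 7700720.41 | 5686041.01
x_c = 7700720.41 / 51487.13 = 149.57 mm
y_c = 5686041.01 / 51487.13 = 110.44 mm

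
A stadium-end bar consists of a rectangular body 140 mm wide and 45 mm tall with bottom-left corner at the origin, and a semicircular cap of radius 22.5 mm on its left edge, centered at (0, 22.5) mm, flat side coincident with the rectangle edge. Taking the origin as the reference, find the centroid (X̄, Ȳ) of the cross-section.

X̄ = 61.08 mm, Ȳ = 22.50 mm

rectangular body: A = 140 × 45 = 6300.00, centroid at (70.00, 22.50).
semicircular end: A = ½π·22.5² = 795.22, centroid at (-9.55, 22.50).
ΣA = 7095.22 mm², ΣAX̄ = 433406.25 mm³, ΣAȲ = 159642.35 mm³.
X̄ = 433406.25/7095.22 = 61.08 mm; Ȳ = 159642.35/7095.22 = 22.50 mm.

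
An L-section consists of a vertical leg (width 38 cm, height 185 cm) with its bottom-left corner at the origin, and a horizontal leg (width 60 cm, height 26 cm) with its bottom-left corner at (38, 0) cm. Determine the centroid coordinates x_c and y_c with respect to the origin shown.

Part | A | x̄ᵢ | ȳᵢ | A·x̄ᵢ | A·ȳᵢ
vertical leg | 7030.00 | 19.00 | 92.50 | 133570.00 | 650275.00
horizontal leg | 1560.00 | 68.00 | 13.00 | 106080.00 | 20280.00
Σ | 8590.00 |  |  | 239650.00 | 670555.00
x_c = 239650.00 / 8590.00 = 27.90 cm
y_c = 670555.00 / 8590.00 = 78.06 cm

x_c = 27.90 cm, y_c = 78.06 cm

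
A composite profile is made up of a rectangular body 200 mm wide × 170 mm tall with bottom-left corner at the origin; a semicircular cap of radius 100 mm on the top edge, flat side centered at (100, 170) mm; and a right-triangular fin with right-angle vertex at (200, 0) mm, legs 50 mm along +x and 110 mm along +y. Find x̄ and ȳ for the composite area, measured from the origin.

x̄ = 106.12 mm, ȳ = 120.63 mm

rectangular body: A = 200 × 170 = 34000.00, centroid at (100.00, 85.00).
semicircular top: A = ½π·100² = 15707.96, centroid at (100.00, 212.44).
triangular fin: A = ½·50·110 = 2750.00, centroid at (216.67, 36.67).
ΣA = 52457.96 mm², ΣAx̄ = 5566629.66 mm³, ΣAȳ = 6327853.76 mm³.
x̄ = 5566629.66/52457.96 = 106.12 mm; ȳ = 6327853.76/52457.96 = 120.63 mm.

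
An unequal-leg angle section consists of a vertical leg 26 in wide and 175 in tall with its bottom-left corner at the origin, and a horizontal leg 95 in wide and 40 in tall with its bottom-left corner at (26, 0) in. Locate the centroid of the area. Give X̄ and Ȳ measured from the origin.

vertical leg: A = 26 × 175 = 4550.00, centroid at (13.00, 87.50).
horizontal leg: A = 95 × 40 = 3800.00, centroid at (73.50, 20.00).
ΣA = 8350.00 in², ΣAX̄ = 338450.00 in³, ΣAȲ = 474125.00 in³.
X̄ = 338450.00/8350.00 = 40.53 in; Ȳ = 474125.00/8350.00 = 56.78 in.

X̄ = 40.53 in, Ȳ = 56.78 in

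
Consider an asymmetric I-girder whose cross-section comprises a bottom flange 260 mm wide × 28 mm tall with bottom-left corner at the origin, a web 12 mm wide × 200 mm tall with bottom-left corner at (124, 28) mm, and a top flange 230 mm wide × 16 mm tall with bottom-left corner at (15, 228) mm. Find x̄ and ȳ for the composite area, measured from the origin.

x̄ = 130.00 mm, ȳ = 95.63 mm

Part | A | x̄ᵢ | ȳᵢ | A·x̄ᵢ | A·ȳᵢ
bottom flange | 7280.00 | 130.00 | 14.00 | 946400.00 | 101920.00
web | 2400.00 | 130.00 | 128.00 | 312000.00 | 307200.00
top flange | 3680.00 | 130.00 | 236.00 | 478400.00 | 868480.00
Σ | 13360.00 |  |  | 1736800.00 | 1277600.00
x̄ = 1736800.00 / 13360.00 = 130.00 mm
ȳ = 1277600.00 / 13360.00 = 95.63 mm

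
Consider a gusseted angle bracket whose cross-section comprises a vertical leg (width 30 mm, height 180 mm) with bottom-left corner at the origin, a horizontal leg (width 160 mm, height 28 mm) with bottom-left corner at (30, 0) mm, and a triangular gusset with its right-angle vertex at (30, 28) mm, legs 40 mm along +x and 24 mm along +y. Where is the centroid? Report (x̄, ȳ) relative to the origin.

vertical leg: A = 30 × 180 = 5400.00, centroid at (15.00, 90.00).
horizontal leg: A = 160 × 28 = 4480.00, centroid at (110.00, 14.00).
gusset: A = ½·40·24 = 480.00, centroid at (43.33, 36.00).
ΣA = 10360.00 mm²
ΣAx̄ = (5400.00)(15.00) + (4480.00)(110.00) + (480.00)(43.33) = 594600.00 mm³
ΣAȳ = (5400.00)(90.00) + (4480.00)(14.00) + (480.00)(36.00) = 566000.00 mm³
x̄ = 594600.00 / 10360.00 = 57.39 mm
ȳ = 566000.00 / 10360.00 = 54.63 mm

x̄ = 57.39 mm, ȳ = 54.63 mm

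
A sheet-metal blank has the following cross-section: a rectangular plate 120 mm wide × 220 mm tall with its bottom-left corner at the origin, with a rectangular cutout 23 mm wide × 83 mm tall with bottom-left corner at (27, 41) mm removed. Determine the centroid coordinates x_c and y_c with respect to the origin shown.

plate: A = 120 × 220 = 26400.00, centroid at (60.00, 110.00).
hole: A = −(23 × 83) = -1909.00, centroid at (38.50, 82.50).
ΣA = 24491.00 mm²
ΣAx_c = (26400.00)(60.00) + (-1909.00)(38.50) = 1510503.50 mm³
ΣAy_c = (26400.00)(110.00) + (-1909.00)(82.50) = 2746507.50 mm³
x_c = 1510503.50 / 24491.00 = 61.68 mm
y_c = 2746507.50 / 24491.00 = 112.14 mm

x_c = 61.68 mm, y_c = 112.14 mm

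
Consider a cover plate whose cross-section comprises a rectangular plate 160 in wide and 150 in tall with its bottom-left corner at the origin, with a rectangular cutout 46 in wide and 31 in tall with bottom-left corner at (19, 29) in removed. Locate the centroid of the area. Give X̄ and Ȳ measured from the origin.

plate: A = 160 × 150 = 24000.00, centroid at (80.00, 75.00).
hole: A = −(46 × 31) = -1426.00, centroid at (42.00, 44.50).
ΣA = 22574.00 in², ΣAX̄ = 1860108.00 in³, ΣAȲ = 1736543.00 in³.
X̄ = 1860108.00/22574.00 = 82.40 in; Ȳ = 1736543.00/22574.00 = 76.93 in.

X̄ = 82.40 in, Ȳ = 76.93 in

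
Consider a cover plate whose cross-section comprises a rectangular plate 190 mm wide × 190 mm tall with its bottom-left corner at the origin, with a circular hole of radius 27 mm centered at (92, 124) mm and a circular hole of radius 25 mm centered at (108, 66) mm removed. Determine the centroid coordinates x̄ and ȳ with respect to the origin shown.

x̄ = 94.41 mm, ȳ = 94.70 mm

plate: A = 190 × 190 = 36100.00, centroid at (95.00, 95.00).
hole 1: A = −π·27² = -2290.22, centroid at (92.00, 124.00).
hole 2: A = −π·25² = -1963.50, centroid at (108.00, 66.00).
ΣA = 31846.28 mm²
ΣAx̄ = (36100.00)(95.00) + (-2290.22)(92.00) + (-1963.50)(108.00) = 3006742.16 mm³
ΣAȳ = (36100.00)(95.00) + (-2290.22)(124.00) + (-1963.50)(66.00) = 3015921.89 mm³
x̄ = 3006742.16 / 31846.28 = 94.41 mm
ȳ = 3015921.89 / 31846.28 = 94.70 mm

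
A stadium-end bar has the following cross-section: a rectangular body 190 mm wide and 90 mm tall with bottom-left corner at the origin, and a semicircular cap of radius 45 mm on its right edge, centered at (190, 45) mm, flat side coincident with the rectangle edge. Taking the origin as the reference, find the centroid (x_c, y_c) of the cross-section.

rectangular body: A = 190 × 90 = 17100.00, centroid at (95.00, 45.00).
semicircular end: A = ½π·45² = 3180.86, centroid at (209.10, 45.00).
ΣA = 20280.86 mm²
ΣAx_c = (17100.00)(95.00) + (3180.86)(209.10) = 2289613.89 mm³
ΣAy_c = (17100.00)(45.00) + (3180.86)(45.00) = 912638.82 mm³
x_c = 2289613.89 / 20280.86 = 112.90 mm
y_c = 912638.82 / 20280.86 = 45.00 mm

x_c = 112.90 mm, y_c = 45.00 mm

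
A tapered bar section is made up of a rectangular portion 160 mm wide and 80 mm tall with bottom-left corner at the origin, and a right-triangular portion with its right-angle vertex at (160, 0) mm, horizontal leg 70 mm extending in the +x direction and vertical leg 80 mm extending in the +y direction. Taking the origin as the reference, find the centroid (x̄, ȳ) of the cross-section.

x̄ = 98.55 mm, ȳ = 37.61 mm

Part | A | x̄ᵢ | ȳᵢ | A·x̄ᵢ | A·ȳᵢ
rectangular portion | 12800.00 | 80.00 | 40.00 | 1024000.00 | 512000.00
triangular portion | 2800.00 | 183.33 | 26.67 | 513333.33 | 74666.67
Σ | 15600.00 |  |  | 1537333.33 | 586666.67
x̄ = 1537333.33 / 15600.00 = 98.55 mm
ȳ = 586666.67 / 15600.00 = 37.61 mm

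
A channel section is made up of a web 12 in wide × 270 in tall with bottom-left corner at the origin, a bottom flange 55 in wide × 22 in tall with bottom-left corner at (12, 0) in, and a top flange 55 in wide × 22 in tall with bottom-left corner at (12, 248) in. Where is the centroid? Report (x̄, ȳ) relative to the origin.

Part | A | x̄ᵢ | ȳᵢ | A·x̄ᵢ | A·ȳᵢ
web | 3240.00 | 6.00 | 135.00 | 19440.00 | 437400.00
bottom flange | 1210.00 | 39.50 | 11.00 | 47795.00 | 13310.00
top flange | 1210.00 | 39.50 | 259.00 | 47795.00 | 313390.00
Σ | 5660.00 |  |  | 115030.00 | 764100.00
x̄ = 115030.00 / 5660.00 = 20.32 in
ȳ = 764100.00 / 5660.00 = 135.00 in

x̄ = 20.32 in, ȳ = 135.00 in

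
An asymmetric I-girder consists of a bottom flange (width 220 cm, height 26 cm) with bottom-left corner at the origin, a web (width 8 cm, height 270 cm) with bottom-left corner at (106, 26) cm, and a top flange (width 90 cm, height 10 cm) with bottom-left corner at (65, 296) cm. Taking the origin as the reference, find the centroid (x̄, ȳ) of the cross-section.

x̄ = 110.00 cm, ȳ = 78.93 cm

bottom flange: A = 220 × 26 = 5720.00, centroid at (110.00, 13.00).
web: A = 8 × 270 = 2160.00, centroid at (110.00, 161.00).
top flange: A = 90 × 10 = 900.00, centroid at (110.00, 301.00).
ΣA = 8780.00 cm²
ΣAx̄ = (5720.00)(110.00) + (2160.00)(110.00) + (900.00)(110.00) = 965800.00 cm³
ΣAȳ = (5720.00)(13.00) + (2160.00)(161.00) + (900.00)(301.00) = 693020.00 cm³
x̄ = 965800.00 / 8780.00 = 110.00 cm
ȳ = 693020.00 / 8780.00 = 78.93 cm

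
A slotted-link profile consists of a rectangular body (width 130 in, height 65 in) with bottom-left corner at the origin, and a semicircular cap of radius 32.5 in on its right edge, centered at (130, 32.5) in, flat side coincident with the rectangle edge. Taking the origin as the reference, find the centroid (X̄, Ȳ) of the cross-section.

X̄ = 77.93 in, Ȳ = 32.50 in

rectangular body: A = 130 × 65 = 8450.00, centroid at (65.00, 32.50).
semicircular end: A = ½π·32.5² = 1659.15, centroid at (143.79, 32.50).
ΣA = 10109.15 in²
ΣAX̄ = (8450.00)(65.00) + (1659.15)(143.79) = 787825.39 in³
ΣAȲ = (8450.00)(32.50) + (1659.15)(32.50) = 328547.49 in³
X̄ = 787825.39 / 10109.15 = 77.93 in
Ȳ = 328547.49 / 10109.15 = 32.50 in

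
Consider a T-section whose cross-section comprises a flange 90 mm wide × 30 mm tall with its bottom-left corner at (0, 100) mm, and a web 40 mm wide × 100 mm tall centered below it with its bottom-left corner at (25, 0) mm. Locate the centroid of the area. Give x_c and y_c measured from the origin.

web: A = 40 × 100 = 4000.00, centroid at (45.00, 50.00).
flange: A = 90 × 30 = 2700.00, centroid at (45.00, 115.00).
ΣA = 6700.00 mm², ΣAx_c = 301500.00 mm³, ΣAy_c = 510500.00 mm³.
x_c = 301500.00/6700.00 = 45.00 mm; y_c = 510500.00/6700.00 = 76.19 mm.

x_c = 45.00 mm, y_c = 76.19 mm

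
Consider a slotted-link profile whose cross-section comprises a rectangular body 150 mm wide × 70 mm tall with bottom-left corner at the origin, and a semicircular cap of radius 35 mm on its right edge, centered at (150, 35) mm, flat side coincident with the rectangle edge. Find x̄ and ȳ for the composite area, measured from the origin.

rectangular body: A = 150 × 70 = 10500.00, centroid at (75.00, 35.00).
semicircular end: A = ½π·35² = 1924.23, centroid at (164.85, 35.00).
ΣA = 12424.23 mm², ΣAx̄ = 1104717.16 mm³, ΣAȳ = 434847.89 mm³.
x̄ = 1104717.16/12424.23 = 88.92 mm; ȳ = 434847.89/12424.23 = 35.00 mm.

x̄ = 88.92 mm, ȳ = 35.00 mm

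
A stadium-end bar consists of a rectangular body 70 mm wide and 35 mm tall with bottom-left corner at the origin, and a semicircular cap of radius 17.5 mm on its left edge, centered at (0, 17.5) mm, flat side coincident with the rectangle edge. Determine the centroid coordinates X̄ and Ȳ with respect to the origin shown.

rectangular body: A = 70 × 35 = 2450.00, centroid at (35.00, 17.50).
semicircular end: A = ½π·17.5² = 481.06, centroid at (-7.43, 17.50).
ΣA = 2931.06 mm²
ΣAX̄ = (2450.00)(35.00) + (481.06)(-7.43) = 82177.08 mm³
ΣAȲ = (2450.00)(17.50) + (481.06)(17.50) = 51293.49 mm³
X̄ = 82177.08 / 2931.06 = 28.04 mm
Ȳ = 51293.49 / 2931.06 = 17.50 mm

X̄ = 28.04 mm, Ȳ = 17.50 mm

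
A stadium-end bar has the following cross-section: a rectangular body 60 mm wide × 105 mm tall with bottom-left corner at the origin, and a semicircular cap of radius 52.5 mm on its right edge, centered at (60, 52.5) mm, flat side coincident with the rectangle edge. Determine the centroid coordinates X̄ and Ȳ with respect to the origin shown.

Part | A | x̄ᵢ | ȳᵢ | A·x̄ᵢ | A·ȳᵢ
rectangular body | 6300.00 | 30.00 | 52.50 | 189000.00 | 330750.00
semicircular end | 4329.51 | 82.28 | 52.50 | 356239.19 | 227299.14
Σ | 10629.51 |  |  | 545239.19 | 558049.14
X̄ = 545239.19 / 10629.51 = 51.29 mm
Ȳ = 558049.14 / 10629.51 = 52.50 mm

X̄ = 51.29 mm, Ȳ = 52.50 mm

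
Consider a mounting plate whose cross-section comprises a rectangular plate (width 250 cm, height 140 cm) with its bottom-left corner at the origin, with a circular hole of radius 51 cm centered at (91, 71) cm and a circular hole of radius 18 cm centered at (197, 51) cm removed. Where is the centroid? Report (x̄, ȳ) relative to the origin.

plate: A = 250 × 140 = 35000.00, centroid at (125.00, 70.00).
hole 1: A = −π·51² = -8171.28, centroid at (91.00, 71.00).
hole 2: A = −π·18² = -1017.88, centroid at (197.00, 51.00).
ΣA = 25810.84 cm²
ΣAx̄ = (35000.00)(125.00) + (-8171.28)(91.00) + (-1017.88)(197.00) = 3430891.72 cm³
ΣAȳ = (35000.00)(70.00) + (-8171.28)(71.00) + (-1017.88)(51.00) = 1817927.27 cm³
x̄ = 3430891.72 / 25810.84 = 132.92 cm
ȳ = 1817927.27 / 25810.84 = 70.43 cm

x̄ = 132.92 cm, ȳ = 70.43 cm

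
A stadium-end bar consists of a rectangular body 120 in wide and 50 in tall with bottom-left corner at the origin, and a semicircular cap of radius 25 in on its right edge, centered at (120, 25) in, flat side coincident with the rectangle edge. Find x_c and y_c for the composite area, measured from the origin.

x_c = 69.93 in, y_c = 25.00 in

Part | A | x̄ᵢ | ȳᵢ | A·x̄ᵢ | A·ȳᵢ
rectangular body | 6000.00 | 60.00 | 25.00 | 360000.00 | 150000.00
semicircular end | 981.75 | 130.61 | 25.00 | 128226.39 | 24543.69
Σ | 6981.75 |  |  | 488226.39 | 174543.69
x_c = 488226.39 / 6981.75 = 69.93 in
y_c = 174543.69 / 6981.75 = 25.00 in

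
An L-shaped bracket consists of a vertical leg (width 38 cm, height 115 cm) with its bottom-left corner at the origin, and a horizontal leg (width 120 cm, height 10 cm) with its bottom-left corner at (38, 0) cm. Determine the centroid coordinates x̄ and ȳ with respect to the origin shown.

x̄ = 36.02 cm, ȳ = 46.19 cm

vertical leg: A = 38 × 115 = 4370.00, centroid at (19.00, 57.50).
horizontal leg: A = 120 × 10 = 1200.00, centroid at (98.00, 5.00).
ΣA = 5570.00 cm², ΣAx̄ = 200630.00 cm³, ΣAȳ = 257275.00 cm³.
x̄ = 200630.00/5570.00 = 36.02 cm; ȳ = 257275.00/5570.00 = 46.19 cm.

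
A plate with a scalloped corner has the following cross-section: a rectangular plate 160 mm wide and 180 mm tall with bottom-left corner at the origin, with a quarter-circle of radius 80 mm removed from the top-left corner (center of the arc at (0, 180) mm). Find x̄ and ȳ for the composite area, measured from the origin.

x̄ = 89.74 mm, ȳ = 78.15 mm

Part | A | x̄ᵢ | ȳᵢ | A·x̄ᵢ | A·ȳᵢ
plate | 28800.00 | 80.00 | 90.00 | 2304000.00 | 2592000.00
removed quarter-circle | -5026.55 | 33.95 | 146.05 | -170666.67 | -734112.02
Σ | 23773.45 |  |  | 2133333.33 | 1857887.98
x̄ = 2133333.33 / 23773.45 = 89.74 mm
ȳ = 1857887.98 / 23773.45 = 78.15 mm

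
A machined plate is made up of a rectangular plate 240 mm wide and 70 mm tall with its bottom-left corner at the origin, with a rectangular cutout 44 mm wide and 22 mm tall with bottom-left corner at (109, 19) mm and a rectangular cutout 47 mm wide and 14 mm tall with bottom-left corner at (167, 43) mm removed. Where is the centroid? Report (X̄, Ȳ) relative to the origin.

X̄ = 116.24 mm, Ȳ = 34.67 mm

Part | A | x̄ᵢ | ȳᵢ | A·x̄ᵢ | A·ȳᵢ
plate | 16800.00 | 120.00 | 35.00 | 2016000.00 | 588000.00
hole 1 | -968.00 | 131.00 | 30.00 | -126808.00 | -29040.00
hole 2 | -658.00 | 190.50 | 50.00 | -125349.00 | -32900.00
Σ | 15174.00 |  |  | 1763843.00 | 526060.00
X̄ = 1763843.00 / 15174.00 = 116.24 mm
Ȳ = 526060.00 / 15174.00 = 34.67 mm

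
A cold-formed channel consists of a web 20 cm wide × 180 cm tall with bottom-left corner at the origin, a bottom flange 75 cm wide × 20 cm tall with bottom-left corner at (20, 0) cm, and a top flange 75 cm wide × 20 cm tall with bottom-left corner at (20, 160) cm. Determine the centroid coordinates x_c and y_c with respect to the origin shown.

web: A = 20 × 180 = 3600.00, centroid at (10.00, 90.00).
bottom flange: A = 75 × 20 = 1500.00, centroid at (57.50, 10.00).
top flange: A = 75 × 20 = 1500.00, centroid at (57.50, 170.00).
ΣA = 6600.00 cm²
ΣAx_c = (3600.00)(10.00) + (1500.00)(57.50) + (1500.00)(57.50) = 208500.00 cm³
ΣAy_c = (3600.00)(90.00) + (1500.00)(10.00) + (1500.00)(170.00) = 594000.00 cm³
x_c = 208500.00 / 6600.00 = 31.59 cm
y_c = 594000.00 / 6600.00 = 90.00 cm

x_c = 31.59 cm, y_c = 90.00 cm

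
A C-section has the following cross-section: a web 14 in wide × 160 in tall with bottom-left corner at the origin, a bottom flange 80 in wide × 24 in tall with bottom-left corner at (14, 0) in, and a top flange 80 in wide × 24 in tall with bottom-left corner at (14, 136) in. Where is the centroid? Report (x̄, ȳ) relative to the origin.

x̄ = 36.68 in, ȳ = 80.00 in

Part | A | x̄ᵢ | ȳᵢ | A·x̄ᵢ | A·ȳᵢ
web | 2240.00 | 7.00 | 80.00 | 15680.00 | 179200.00
bottom flange | 1920.00 | 54.00 | 12.00 | 103680.00 | 23040.00
top flange | 1920.00 | 54.00 | 148.00 | 103680.00 | 284160.00
Σ | 6080.00 |  |  | 223040.00 | 486400.00
x̄ = 223040.00 / 6080.00 = 36.68 in
ȳ = 486400.00 / 6080.00 = 80.00 in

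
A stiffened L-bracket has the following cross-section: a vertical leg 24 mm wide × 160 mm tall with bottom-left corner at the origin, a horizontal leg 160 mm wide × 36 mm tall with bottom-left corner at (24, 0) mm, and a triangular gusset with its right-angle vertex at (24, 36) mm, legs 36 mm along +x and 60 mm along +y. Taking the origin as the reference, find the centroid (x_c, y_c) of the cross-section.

vertical leg: A = 24 × 160 = 3840.00, centroid at (12.00, 80.00).
horizontal leg: A = 160 × 36 = 5760.00, centroid at (104.00, 18.00).
gusset: A = ½·36·60 = 1080.00, centroid at (36.00, 56.00).
ΣA = 10680.00 mm², ΣAx_c = 684000.00 mm³, ΣAy_c = 471360.00 mm³.
x_c = 684000.00/10680.00 = 64.04 mm; y_c = 471360.00/10680.00 = 44.13 mm.

x_c = 64.04 mm, y_c = 44.13 mm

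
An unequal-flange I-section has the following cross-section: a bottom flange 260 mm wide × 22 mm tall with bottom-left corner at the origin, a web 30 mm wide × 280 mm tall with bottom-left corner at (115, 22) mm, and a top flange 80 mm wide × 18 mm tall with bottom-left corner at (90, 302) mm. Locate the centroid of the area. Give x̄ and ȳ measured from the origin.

Part | A | x̄ᵢ | ȳᵢ | A·x̄ᵢ | A·ȳᵢ
bottom flange | 5720.00 | 130.00 | 11.00 | 743600.00 | 62920.00
web | 8400.00 | 130.00 | 162.00 | 1092000.00 | 1360800.00
top flange | 1440.00 | 130.00 | 311.00 | 187200.00 | 447840.00
Σ | 15560.00 |  |  | 2022800.00 | 1871560.00
x̄ = 2022800.00 / 15560.00 = 130.00 mm
ȳ = 1871560.00 / 15560.00 = 120.28 mm

x̄ = 130.00 mm, ȳ = 120.28 mm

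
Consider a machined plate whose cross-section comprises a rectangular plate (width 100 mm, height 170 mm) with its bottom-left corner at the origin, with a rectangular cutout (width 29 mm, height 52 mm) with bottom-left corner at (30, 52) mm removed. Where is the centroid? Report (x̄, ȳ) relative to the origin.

x̄ = 50.54 mm, ȳ = 85.68 mm

plate: A = 100 × 170 = 17000.00, centroid at (50.00, 85.00).
hole: A = −(29 × 52) = -1508.00, centroid at (44.50, 78.00).
ΣA = 15492.00 mm², ΣAx̄ = 782894.00 mm³, ΣAȳ = 1327376.00 mm³.
x̄ = 782894.00/15492.00 = 50.54 mm; ȳ = 1327376.00/15492.00 = 85.68 mm.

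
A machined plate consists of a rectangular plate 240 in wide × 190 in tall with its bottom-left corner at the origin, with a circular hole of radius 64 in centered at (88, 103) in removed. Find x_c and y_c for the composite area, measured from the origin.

plate: A = 240 × 190 = 45600.00, centroid at (120.00, 95.00).
hole: A = −π·64² = -12867.96, centroid at (88.00, 103.00).
ΣA = 32732.04 in²
ΣAx_c = (45600.00)(120.00) + (-12867.96)(88.00) = 4339619.21 in³
ΣAy_c = (45600.00)(95.00) + (-12867.96)(103.00) = 3006599.76 in³
x_c = 4339619.21 / 32732.04 = 132.58 in
y_c = 3006599.76 / 32732.04 = 91.85 in

x_c = 132.58 in, y_c = 91.85 in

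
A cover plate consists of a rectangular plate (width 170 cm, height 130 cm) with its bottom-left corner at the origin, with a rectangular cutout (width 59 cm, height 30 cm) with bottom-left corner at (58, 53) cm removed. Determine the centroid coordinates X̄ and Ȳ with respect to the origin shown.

plate: A = 170 × 130 = 22100.00, centroid at (85.00, 65.00).
hole: A = −(59 × 30) = -1770.00, centroid at (87.50, 68.00).
ΣA = 20330.00 cm², ΣAX̄ = 1723625.00 cm³, ΣAȲ = 1316140.00 cm³.
X̄ = 1723625.00/20330.00 = 84.78 cm; Ȳ = 1316140.00/20330.00 = 64.74 cm.

X̄ = 84.78 cm, Ȳ = 64.74 cm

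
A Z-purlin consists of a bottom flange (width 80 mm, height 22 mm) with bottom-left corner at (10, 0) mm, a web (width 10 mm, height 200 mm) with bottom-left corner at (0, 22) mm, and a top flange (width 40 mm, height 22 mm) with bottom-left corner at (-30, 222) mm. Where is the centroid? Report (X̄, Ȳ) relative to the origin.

bottom flange: A = 80 × 22 = 1760.00, centroid at (50.00, 11.00).
web: A = 10 × 200 = 2000.00, centroid at (5.00, 122.00).
top flange: A = 40 × 22 = 880.00, centroid at (-10.00, 233.00).
ΣA = 4640.00 mm², ΣAX̄ = 89200.00 mm³, ΣAȲ = 468400.00 mm³.
X̄ = 89200.00/4640.00 = 19.22 mm; Ȳ = 468400.00/4640.00 = 100.95 mm.

X̄ = 19.22 mm, Ȳ = 100.95 mm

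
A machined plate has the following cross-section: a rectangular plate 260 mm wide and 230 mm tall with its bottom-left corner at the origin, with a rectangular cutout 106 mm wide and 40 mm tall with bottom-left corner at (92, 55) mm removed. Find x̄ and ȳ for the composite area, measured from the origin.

x̄ = 128.86 mm, ȳ = 118.05 mm

plate: A = 260 × 230 = 59800.00, centroid at (130.00, 115.00).
hole: A = −(106 × 40) = -4240.00, centroid at (145.00, 75.00).
ΣA = 55560.00 mm²
ΣAx̄ = (59800.00)(130.00) + (-4240.00)(145.00) = 7159200.00 mm³
ΣAȳ = (59800.00)(115.00) + (-4240.00)(75.00) = 6559000.00 mm³
x̄ = 7159200.00 / 55560.00 = 128.86 mm
ȳ = 6559000.00 / 55560.00 = 118.05 mm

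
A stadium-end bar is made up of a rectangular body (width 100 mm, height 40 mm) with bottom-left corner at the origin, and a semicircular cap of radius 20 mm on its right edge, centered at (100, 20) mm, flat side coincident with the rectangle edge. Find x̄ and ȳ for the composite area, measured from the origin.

rectangular body: A = 100 × 40 = 4000.00, centroid at (50.00, 20.00).
semicircular end: A = ½π·20² = 628.32, centroid at (108.49, 20.00).
ΣA = 4628.32 mm², ΣAx̄ = 268165.19 mm³, ΣAȳ = 92566.37 mm³.
x̄ = 268165.19/4628.32 = 57.94 mm; ȳ = 92566.37/4628.32 = 20.00 mm.

x̄ = 57.94 mm, ȳ = 20.00 mm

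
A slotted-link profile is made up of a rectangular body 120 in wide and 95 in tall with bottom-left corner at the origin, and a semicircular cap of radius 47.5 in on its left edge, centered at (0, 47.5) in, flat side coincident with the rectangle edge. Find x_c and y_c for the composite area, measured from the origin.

rectangular body: A = 120 × 95 = 11400.00, centroid at (60.00, 47.50).
semicircular end: A = ½π·47.5² = 3544.11, centroid at (-20.16, 47.50).
ΣA = 14944.11 in²
ΣAx_c = (11400.00)(60.00) + (3544.11)(-20.16) = 612552.08 in³
ΣAy_c = (11400.00)(47.50) + (3544.11)(47.50) = 709845.19 in³
x_c = 612552.08 / 14944.11 = 40.99 in
y_c = 709845.19 / 14944.11 = 47.50 in

x_c = 40.99 in, y_c = 47.50 in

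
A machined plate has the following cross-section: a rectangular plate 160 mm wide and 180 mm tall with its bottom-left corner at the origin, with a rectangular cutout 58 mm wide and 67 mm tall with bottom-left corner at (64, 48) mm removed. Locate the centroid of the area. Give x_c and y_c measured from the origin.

Part | A | x̄ᵢ | ȳᵢ | A·x̄ᵢ | A·ȳᵢ
plate | 28800.00 | 80.00 | 90.00 | 2304000.00 | 2592000.00
hole | -3886.00 | 93.00 | 81.50 | -361398.00 | -316709.00
Σ | 24914.00 |  |  | 1942602.00 | 2275291.00
x_c = 1942602.00 / 24914.00 = 77.97 mm
y_c = 2275291.00 / 24914.00 = 91.33 mm

x_c = 77.97 mm, y_c = 91.33 mm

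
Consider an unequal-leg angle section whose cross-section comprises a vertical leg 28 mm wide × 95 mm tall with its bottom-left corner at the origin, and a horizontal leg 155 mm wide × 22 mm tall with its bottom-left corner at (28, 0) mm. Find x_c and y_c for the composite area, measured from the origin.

x_c = 65.40 mm, y_c = 27.00 mm

vertical leg: A = 28 × 95 = 2660.00, centroid at (14.00, 47.50).
horizontal leg: A = 155 × 22 = 3410.00, centroid at (105.50, 11.00).
ΣA = 6070.00 mm²
ΣAx_c = (2660.00)(14.00) + (3410.00)(105.50) = 396995.00 mm³
ΣAy_c = (2660.00)(47.50) + (3410.00)(11.00) = 163860.00 mm³
x_c = 396995.00 / 6070.00 = 65.40 mm
y_c = 163860.00 / 6070.00 = 27.00 mm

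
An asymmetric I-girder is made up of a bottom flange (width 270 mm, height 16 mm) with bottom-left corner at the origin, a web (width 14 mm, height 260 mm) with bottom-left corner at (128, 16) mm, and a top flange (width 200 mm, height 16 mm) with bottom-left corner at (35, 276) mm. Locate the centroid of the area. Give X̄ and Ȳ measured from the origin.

bottom flange: A = 270 × 16 = 4320.00, centroid at (135.00, 8.00).
web: A = 14 × 260 = 3640.00, centroid at (135.00, 146.00).
top flange: A = 200 × 16 = 3200.00, centroid at (135.00, 284.00).
ΣA = 11160.00 mm², ΣAX̄ = 1506600.00 mm³, ΣAȲ = 1474800.00 mm³.
X̄ = 1506600.00/11160.00 = 135.00 mm; Ȳ = 1474800.00/11160.00 = 132.15 mm.

X̄ = 135.00 mm, Ȳ = 132.15 mm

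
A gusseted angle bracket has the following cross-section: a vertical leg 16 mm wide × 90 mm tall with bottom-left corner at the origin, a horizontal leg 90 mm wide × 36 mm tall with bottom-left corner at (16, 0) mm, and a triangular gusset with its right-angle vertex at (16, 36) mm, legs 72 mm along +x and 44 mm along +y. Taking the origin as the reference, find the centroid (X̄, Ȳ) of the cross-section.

vertical leg: A = 16 × 90 = 1440.00, centroid at (8.00, 45.00).
horizontal leg: A = 90 × 36 = 3240.00, centroid at (61.00, 18.00).
gusset: A = ½·72·44 = 1584.00, centroid at (40.00, 50.67).
ΣA = 6264.00 mm²
ΣAX̄ = (1440.00)(8.00) + (3240.00)(61.00) + (1584.00)(40.00) = 272520.00 mm³
ΣAȲ = (1440.00)(45.00) + (3240.00)(18.00) + (1584.00)(50.67) = 203376.00 mm³
X̄ = 272520.00 / 6264.00 = 43.51 mm
Ȳ = 203376.00 / 6264.00 = 32.47 mm

X̄ = 43.51 mm, Ȳ = 32.47 mm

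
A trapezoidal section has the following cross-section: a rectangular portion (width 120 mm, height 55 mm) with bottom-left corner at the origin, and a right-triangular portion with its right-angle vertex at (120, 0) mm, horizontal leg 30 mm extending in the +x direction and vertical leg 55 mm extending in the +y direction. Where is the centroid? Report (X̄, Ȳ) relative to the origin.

X̄ = 67.78 mm, Ȳ = 26.48 mm

rectangular portion: A = 120 × 55 = 6600.00, centroid at (60.00, 27.50).
triangular portion: A = ½·30·55 = 825.00, centroid at (130.00, 18.33).
ΣA = 7425.00 mm²
ΣAX̄ = (6600.00)(60.00) + (825.00)(130.00) = 503250.00 mm³
ΣAȲ = (6600.00)(27.50) + (825.00)(18.33) = 196625.00 mm³
X̄ = 503250.00 / 7425.00 = 67.78 mm
Ȳ = 196625.00 / 7425.00 = 26.48 mm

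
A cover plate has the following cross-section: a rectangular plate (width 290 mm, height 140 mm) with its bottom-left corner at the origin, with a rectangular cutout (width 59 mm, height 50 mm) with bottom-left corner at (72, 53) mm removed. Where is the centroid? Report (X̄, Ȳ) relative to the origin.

plate: A = 290 × 140 = 40600.00, centroid at (145.00, 70.00).
hole: A = −(59 × 50) = -2950.00, centroid at (101.50, 78.00).
ΣA = 37650.00 mm², ΣAX̄ = 5587575.00 mm³, ΣAȲ = 2611900.00 mm³.
X̄ = 5587575.00/37650.00 = 148.41 mm; Ȳ = 2611900.00/37650.00 = 69.37 mm.

X̄ = 148.41 mm, Ȳ = 69.37 mm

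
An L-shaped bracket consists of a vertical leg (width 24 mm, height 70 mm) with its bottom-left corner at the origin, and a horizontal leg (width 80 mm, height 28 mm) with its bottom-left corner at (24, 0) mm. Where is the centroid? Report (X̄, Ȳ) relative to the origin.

vertical leg: A = 24 × 70 = 1680.00, centroid at (12.00, 35.00).
horizontal leg: A = 80 × 28 = 2240.00, centroid at (64.00, 14.00).
ΣA = 3920.00 mm², ΣAX̄ = 163520.00 mm³, ΣAȲ = 90160.00 mm³.
X̄ = 163520.00/3920.00 = 41.71 mm; Ȳ = 90160.00/3920.00 = 23.00 mm.

X̄ = 41.71 mm, Ȳ = 23.00 mm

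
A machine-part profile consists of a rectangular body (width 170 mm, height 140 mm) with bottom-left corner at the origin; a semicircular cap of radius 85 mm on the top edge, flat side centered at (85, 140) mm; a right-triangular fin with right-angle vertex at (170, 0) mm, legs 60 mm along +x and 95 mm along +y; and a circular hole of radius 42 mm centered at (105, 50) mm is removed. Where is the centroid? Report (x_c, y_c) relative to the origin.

rectangular body: A = 170 × 140 = 23800.00, centroid at (85.00, 70.00).
semicircular top: A = ½π·85² = 11349.00, centroid at (85.00, 176.08).
triangular fin: A = ½·60·95 = 2850.00, centroid at (190.00, 31.67).
hole: A = −π·42² = -5541.77, centroid at (105.00, 50.00).
ΣA = 32457.23 mm², ΣAx_c = 2947279.50 mm³, ΣAy_c = 3477438.68 mm³.
x_c = 2947279.50/32457.23 = 90.81 mm; y_c = 3477438.68/32457.23 = 107.14 mm.

x_c = 90.81 mm, y_c = 107.14 mm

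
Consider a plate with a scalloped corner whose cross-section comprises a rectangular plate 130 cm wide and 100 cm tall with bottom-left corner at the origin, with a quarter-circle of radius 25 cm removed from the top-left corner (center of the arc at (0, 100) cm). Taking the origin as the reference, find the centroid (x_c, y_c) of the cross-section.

Part | A | x̄ᵢ | ȳᵢ | A·x̄ᵢ | A·ȳᵢ
plate | 13000.00 | 65.00 | 50.00 | 845000.00 | 650000.00
removed quarter-circle | -490.87 | 10.61 | 89.39 | -5208.33 | -43879.05
Σ | 12509.13 |  |  | 839791.67 | 606120.95
x_c = 839791.67 / 12509.13 = 67.13 cm
y_c = 606120.95 / 12509.13 = 48.45 cm

x_c = 67.13 cm, y_c = 48.45 cm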